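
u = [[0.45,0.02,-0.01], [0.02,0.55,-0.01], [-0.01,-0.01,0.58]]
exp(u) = [[1.57,0.03,-0.02], [0.03,1.73,-0.02], [-0.02,-0.02,1.79]]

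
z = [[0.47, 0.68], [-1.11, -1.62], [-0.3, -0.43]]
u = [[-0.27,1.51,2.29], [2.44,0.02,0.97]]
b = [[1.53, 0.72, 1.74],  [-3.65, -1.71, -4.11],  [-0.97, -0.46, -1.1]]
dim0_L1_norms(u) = [2.71, 1.53, 3.26]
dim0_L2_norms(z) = [1.24, 1.81]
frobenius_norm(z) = 2.19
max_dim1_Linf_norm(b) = 4.11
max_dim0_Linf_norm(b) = 4.11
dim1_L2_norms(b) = [2.43, 5.76, 1.54]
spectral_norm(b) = 6.43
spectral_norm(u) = 2.98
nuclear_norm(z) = 2.20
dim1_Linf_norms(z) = [0.68, 1.62, 0.43]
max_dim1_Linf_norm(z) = 1.62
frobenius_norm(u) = 3.81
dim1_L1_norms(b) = [3.99, 9.47, 2.53]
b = z @ u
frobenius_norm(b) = 6.43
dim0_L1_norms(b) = [6.15, 2.89, 6.95]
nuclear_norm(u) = 5.35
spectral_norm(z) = 2.19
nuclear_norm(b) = 6.45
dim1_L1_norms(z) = [1.15, 2.73, 0.73]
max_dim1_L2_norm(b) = 5.76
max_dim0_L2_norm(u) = 2.49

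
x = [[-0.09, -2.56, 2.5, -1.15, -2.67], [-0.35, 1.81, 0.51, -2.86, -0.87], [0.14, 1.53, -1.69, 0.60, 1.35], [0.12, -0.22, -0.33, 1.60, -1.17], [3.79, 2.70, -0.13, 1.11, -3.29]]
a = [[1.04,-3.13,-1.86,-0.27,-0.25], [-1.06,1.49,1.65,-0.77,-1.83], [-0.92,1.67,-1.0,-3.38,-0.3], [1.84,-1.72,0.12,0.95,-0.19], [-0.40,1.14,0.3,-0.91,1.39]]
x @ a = [[-0.73, -0.42, -7.5, -5.12, 0.46], [-7.67, 8.57, 2.52, -4.95, -4.04], [0.64, -0.47, 4.43, 3.84, -0.57], [4.07, -5.34, -0.42, 3.84, -1.46], [4.56, -13.72, -3.32, 1.39, -10.63]]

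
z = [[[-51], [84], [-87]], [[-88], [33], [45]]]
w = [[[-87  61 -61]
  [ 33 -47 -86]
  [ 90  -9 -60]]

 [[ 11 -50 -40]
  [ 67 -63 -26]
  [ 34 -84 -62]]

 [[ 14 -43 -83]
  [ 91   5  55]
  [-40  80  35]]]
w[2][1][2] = 55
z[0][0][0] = -51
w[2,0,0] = 14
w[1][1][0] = 67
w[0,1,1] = -47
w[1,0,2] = -40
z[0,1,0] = 84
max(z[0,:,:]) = 84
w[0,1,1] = -47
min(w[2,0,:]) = -83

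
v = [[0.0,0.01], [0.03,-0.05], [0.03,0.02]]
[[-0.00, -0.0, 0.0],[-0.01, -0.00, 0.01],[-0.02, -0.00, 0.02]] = v@ [[-0.46,  -0.1,  0.5],[-0.13,  -0.03,  0.14]]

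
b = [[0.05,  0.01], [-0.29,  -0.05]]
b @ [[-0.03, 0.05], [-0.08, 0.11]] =[[-0.0, 0.0], [0.01, -0.02]]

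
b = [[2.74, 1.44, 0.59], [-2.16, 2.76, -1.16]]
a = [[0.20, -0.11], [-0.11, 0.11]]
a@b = [[0.79, -0.02, 0.25], [-0.54, 0.15, -0.19]]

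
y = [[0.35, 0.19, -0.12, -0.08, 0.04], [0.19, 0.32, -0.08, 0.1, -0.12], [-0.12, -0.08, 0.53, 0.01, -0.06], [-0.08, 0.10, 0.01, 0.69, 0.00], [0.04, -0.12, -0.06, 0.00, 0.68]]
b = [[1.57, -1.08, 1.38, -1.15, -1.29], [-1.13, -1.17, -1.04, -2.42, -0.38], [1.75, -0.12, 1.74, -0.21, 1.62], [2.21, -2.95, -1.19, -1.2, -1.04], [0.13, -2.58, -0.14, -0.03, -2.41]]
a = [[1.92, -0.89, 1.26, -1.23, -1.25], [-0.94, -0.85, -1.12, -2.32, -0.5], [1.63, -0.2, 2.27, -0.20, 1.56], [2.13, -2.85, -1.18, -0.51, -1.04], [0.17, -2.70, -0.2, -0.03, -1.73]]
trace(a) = 1.10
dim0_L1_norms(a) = [6.79, 7.49, 6.03, 4.29, 6.08]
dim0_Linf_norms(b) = [2.21, 2.95, 1.74, 2.42, 2.41]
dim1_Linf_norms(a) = [1.92, 2.32, 2.27, 2.85, 2.7]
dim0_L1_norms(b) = [6.79, 7.9, 5.49, 5.01, 6.74]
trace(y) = 2.57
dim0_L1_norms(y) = [0.78, 0.81, 0.8, 0.88, 0.9]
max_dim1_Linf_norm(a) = 2.85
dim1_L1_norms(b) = [6.47, 6.14, 5.44, 8.59, 5.29]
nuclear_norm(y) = 2.57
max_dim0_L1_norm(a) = 7.49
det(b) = 88.95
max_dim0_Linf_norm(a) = 2.85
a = b + y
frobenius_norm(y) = 1.28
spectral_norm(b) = 5.69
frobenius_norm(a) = 7.33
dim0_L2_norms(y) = [0.43, 0.41, 0.55, 0.7, 0.69]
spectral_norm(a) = 5.33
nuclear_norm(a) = 14.51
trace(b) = -1.47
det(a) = 101.54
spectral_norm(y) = 0.75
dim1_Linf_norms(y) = [0.35, 0.32, 0.53, 0.69, 0.68]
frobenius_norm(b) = 7.55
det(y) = 0.01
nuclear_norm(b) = 14.72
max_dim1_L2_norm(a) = 3.92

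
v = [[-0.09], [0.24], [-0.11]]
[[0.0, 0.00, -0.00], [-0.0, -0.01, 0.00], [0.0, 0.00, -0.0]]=v @ [[-0.01, -0.03, 0.02]]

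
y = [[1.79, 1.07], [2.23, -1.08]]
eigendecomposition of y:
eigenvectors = [[0.85, -0.29], [0.53, 0.96]]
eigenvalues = [2.46, -1.75]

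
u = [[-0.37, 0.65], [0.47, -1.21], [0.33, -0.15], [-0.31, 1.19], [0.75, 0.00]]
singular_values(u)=[1.97, 0.76]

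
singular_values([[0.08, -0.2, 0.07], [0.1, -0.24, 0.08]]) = [0.35, 0.0]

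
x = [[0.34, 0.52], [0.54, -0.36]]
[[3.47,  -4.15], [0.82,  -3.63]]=x @ [[4.16,-8.39], [3.95,-2.5]]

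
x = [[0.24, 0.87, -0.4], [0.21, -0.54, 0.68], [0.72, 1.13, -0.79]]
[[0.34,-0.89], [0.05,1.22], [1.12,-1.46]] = x @ [[1.33, 0.18], [-0.21, -0.43], [-0.50, 1.40]]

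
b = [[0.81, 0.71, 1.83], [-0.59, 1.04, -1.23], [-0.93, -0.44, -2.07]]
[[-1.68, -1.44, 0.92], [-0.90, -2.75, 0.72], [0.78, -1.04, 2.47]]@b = [[-1.37, -3.10, -3.21], [0.22, -3.82, 0.25], [-1.05, -1.61, -2.41]]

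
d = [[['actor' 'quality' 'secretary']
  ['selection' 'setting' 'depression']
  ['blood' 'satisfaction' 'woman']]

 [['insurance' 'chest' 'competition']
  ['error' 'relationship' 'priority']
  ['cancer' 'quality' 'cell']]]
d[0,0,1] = 'quality'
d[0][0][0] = 'actor'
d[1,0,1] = 'chest'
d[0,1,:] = ['selection', 'setting', 'depression']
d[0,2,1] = 'satisfaction'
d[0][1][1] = 'setting'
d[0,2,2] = 'woman'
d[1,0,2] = 'competition'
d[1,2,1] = 'quality'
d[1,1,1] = 'relationship'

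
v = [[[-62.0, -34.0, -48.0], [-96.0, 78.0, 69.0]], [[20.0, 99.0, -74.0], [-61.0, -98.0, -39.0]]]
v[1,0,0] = 20.0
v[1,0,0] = 20.0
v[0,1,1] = 78.0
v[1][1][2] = -39.0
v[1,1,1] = -98.0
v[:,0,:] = [[-62.0, -34.0, -48.0], [20.0, 99.0, -74.0]]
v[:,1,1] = [78.0, -98.0]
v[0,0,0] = -62.0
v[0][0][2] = -48.0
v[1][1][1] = -98.0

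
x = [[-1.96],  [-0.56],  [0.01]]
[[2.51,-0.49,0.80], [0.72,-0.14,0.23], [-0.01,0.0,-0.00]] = x @[[-1.28, 0.25, -0.41]]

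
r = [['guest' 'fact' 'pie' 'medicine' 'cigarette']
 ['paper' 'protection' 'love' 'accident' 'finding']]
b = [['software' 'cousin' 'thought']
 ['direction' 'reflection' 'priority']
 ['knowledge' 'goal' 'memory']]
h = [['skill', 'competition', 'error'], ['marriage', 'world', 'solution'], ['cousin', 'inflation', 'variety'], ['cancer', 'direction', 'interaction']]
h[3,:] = ['cancer', 'direction', 'interaction']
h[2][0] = 'cousin'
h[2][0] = 'cousin'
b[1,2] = 'priority'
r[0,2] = 'pie'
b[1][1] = 'reflection'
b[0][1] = 'cousin'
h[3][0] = 'cancer'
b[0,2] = 'thought'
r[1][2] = 'love'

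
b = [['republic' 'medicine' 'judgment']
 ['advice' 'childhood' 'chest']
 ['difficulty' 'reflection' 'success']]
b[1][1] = 'childhood'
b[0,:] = ['republic', 'medicine', 'judgment']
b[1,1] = 'childhood'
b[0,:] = ['republic', 'medicine', 'judgment']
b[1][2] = 'chest'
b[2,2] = 'success'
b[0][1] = 'medicine'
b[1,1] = 'childhood'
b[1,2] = 'chest'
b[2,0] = 'difficulty'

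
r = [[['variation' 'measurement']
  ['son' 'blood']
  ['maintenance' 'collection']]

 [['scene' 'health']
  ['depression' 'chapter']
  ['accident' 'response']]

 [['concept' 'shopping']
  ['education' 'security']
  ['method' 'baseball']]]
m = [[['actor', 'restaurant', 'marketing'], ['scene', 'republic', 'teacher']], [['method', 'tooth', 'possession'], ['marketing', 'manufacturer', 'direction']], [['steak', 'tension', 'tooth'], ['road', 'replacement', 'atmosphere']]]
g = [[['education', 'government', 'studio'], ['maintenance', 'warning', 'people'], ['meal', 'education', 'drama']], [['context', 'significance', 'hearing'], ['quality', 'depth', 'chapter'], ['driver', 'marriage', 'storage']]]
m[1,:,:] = [['method', 'tooth', 'possession'], ['marketing', 'manufacturer', 'direction']]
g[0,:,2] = ['studio', 'people', 'drama']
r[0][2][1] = 'collection'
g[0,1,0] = 'maintenance'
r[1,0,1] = 'health'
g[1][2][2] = 'storage'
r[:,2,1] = ['collection', 'response', 'baseball']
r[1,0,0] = 'scene'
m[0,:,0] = ['actor', 'scene']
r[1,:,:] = [['scene', 'health'], ['depression', 'chapter'], ['accident', 'response']]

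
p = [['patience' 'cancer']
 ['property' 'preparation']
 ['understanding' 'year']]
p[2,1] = 'year'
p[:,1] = ['cancer', 'preparation', 'year']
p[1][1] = 'preparation'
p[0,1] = 'cancer'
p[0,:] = ['patience', 'cancer']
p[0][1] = 'cancer'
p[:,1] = ['cancer', 'preparation', 'year']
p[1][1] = 'preparation'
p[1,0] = 'property'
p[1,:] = ['property', 'preparation']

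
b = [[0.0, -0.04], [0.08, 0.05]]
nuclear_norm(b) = 0.13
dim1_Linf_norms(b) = [0.04, 0.08]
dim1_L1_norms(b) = [0.04, 0.13]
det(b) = 0.00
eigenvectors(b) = [[(0.26-0.52j), 0.26+0.52j], [-0.82+0.00j, -0.82-0.00j]]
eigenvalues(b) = [(0.03+0.05j), (0.03-0.05j)]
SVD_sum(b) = [[-0.02, -0.01],[0.08, 0.06]] + [[0.02, -0.03], [0.0, -0.01]]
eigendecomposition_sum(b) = [[0.00+0.03j,-0.02+0.01j], [(0.04-0.02j),(0.02+0.02j)]] + [[0.00-0.03j, -0.02-0.01j], [0.04+0.02j, (0.02-0.02j)]]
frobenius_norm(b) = 0.10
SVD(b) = [[0.25,-0.97], [-0.97,-0.25]] @ diag([0.09701562118716424, 0.03298437881283576]) @ [[-0.8, -0.60], [-0.60, 0.8]]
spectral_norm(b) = 0.10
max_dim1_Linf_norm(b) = 0.08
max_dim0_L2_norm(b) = 0.08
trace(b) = 0.05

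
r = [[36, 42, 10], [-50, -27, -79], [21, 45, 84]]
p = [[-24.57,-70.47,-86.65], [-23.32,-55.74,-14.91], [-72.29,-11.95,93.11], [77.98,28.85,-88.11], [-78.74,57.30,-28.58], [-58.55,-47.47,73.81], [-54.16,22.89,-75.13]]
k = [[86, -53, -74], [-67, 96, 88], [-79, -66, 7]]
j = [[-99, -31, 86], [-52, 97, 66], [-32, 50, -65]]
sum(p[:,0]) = -233.65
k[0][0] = 86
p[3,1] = 28.85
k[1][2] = 88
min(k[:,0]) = -79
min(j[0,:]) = -99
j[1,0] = -52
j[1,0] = -52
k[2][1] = -66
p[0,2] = -86.65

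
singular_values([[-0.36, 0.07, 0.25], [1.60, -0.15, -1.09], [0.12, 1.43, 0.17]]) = [2.0, 1.44, 0.0]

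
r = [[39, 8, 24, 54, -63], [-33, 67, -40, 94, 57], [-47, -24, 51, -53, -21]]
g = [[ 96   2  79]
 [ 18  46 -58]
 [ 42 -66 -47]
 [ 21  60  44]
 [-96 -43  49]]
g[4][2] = 49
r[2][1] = -24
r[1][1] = 67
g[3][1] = 60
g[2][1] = -66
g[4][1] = -43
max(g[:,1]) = 60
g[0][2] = 79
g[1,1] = 46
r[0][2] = 24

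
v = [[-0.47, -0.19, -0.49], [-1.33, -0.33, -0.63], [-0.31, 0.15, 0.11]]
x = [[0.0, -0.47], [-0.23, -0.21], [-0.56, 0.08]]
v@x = [[0.32, 0.22],  [0.43, 0.64],  [-0.1, 0.12]]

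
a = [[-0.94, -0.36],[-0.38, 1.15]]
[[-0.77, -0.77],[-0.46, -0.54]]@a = [[1.02, -0.61], [0.64, -0.46]]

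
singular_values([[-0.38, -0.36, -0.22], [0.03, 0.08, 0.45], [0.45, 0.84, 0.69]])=[1.34, 0.34, 0.13]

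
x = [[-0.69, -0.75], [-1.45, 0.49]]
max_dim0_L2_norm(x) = 1.61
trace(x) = -0.20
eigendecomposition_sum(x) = [[-0.97, -0.41],  [-0.79, -0.33]] + [[0.28, -0.34],[-0.66, 0.82]]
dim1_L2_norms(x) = [1.02, 1.53]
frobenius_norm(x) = 1.84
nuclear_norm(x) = 2.50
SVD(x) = [[-0.38, -0.93], [-0.93, 0.38]] @ diag([1.6122442536763812, 0.8842332647483292]) @ [[0.99, -0.11], [0.11, 0.99]]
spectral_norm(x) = 1.61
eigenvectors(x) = [[-0.78, 0.39], [-0.63, -0.92]]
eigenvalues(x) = [-1.3, 1.1]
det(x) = -1.43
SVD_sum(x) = [[-0.60, 0.06], [-1.49, 0.16]] + [[-0.09, -0.81], [0.04, 0.33]]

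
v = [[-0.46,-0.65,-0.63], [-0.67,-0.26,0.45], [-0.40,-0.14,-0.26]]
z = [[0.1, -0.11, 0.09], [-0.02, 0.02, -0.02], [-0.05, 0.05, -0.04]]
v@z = [[-0.00, 0.01, -0.0], [-0.08, 0.09, -0.07], [-0.02, 0.03, -0.02]]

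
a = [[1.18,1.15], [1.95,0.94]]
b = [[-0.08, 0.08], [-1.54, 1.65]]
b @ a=[[0.06,-0.02], [1.40,-0.22]]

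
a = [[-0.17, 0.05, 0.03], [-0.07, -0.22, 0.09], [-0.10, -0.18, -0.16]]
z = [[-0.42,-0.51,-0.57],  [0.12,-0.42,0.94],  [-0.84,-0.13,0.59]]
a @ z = [[0.05,0.06,0.16],[-0.07,0.12,-0.11],[0.15,0.15,-0.21]]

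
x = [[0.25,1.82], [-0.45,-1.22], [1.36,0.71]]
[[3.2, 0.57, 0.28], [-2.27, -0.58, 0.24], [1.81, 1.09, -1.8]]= x @ [[0.44, 0.69, -1.51], [1.70, 0.22, 0.36]]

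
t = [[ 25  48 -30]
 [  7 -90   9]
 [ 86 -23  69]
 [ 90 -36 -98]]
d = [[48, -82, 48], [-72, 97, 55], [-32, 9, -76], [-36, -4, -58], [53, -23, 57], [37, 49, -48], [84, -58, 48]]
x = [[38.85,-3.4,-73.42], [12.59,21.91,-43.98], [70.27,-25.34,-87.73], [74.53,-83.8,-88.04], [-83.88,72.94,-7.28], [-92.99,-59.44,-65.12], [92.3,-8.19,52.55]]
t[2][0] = 86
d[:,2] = [48, 55, -76, -58, 57, -48, 48]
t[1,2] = 9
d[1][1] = 97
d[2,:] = [-32, 9, -76]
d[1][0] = -72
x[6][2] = 52.55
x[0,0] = 38.85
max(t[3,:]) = 90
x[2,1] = -25.34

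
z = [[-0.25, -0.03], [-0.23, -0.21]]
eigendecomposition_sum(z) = [[-0.19,-0.06], [-0.42,-0.12]] + [[-0.06,  0.03], [0.19,  -0.09]]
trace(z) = -0.46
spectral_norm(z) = 0.38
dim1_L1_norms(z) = [0.28, 0.44]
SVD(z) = [[-0.61,-0.79], [-0.79,0.61]] @ diag([0.3823281884593481, 0.11926925970003001]) @ [[0.88, 0.48],  [0.48, -0.88]]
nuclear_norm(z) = 0.50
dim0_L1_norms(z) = [0.48, 0.24]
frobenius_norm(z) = 0.40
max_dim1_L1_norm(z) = 0.44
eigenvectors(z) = [[-0.42, 0.27], [-0.91, -0.96]]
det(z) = 0.05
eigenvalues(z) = [-0.32, -0.14]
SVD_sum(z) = [[-0.2,-0.11],[-0.27,-0.15]] + [[-0.05, 0.08], [0.04, -0.06]]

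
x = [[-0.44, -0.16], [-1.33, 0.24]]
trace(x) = -0.20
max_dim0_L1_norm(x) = 1.77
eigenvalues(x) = [-0.67, 0.47]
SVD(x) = [[-0.29, -0.96], [-0.96, 0.29]] @ diag([1.4124024350953255, 0.22543150032059422]) @ [[0.99, -0.13], [0.13, 0.99]]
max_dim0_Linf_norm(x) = 1.33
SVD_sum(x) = [[-0.41, 0.05], [-1.34, 0.17]] + [[-0.03, -0.21],[0.01, 0.07]]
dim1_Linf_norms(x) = [0.44, 1.33]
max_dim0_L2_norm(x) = 1.4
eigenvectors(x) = [[-0.57,0.17], [-0.82,-0.98]]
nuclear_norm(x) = 1.64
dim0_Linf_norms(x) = [1.33, 0.24]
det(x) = -0.32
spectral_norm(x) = 1.41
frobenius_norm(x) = 1.43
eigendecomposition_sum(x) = [[-0.54, -0.09], [-0.78, -0.14]] + [[0.1, -0.07], [-0.55, 0.38]]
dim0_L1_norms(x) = [1.77, 0.4]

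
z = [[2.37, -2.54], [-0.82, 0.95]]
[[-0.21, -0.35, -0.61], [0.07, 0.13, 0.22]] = z @ [[-0.10, -0.03, -0.13], [-0.01, 0.11, 0.12]]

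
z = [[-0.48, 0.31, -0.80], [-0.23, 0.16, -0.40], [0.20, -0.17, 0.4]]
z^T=[[-0.48, -0.23, 0.2], [0.31, 0.16, -0.17], [-0.8, -0.40, 0.4]]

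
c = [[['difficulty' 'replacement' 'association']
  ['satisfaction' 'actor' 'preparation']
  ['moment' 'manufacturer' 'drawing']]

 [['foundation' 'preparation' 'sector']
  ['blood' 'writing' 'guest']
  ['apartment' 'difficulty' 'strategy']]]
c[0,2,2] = 'drawing'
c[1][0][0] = 'foundation'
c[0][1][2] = 'preparation'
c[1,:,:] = [['foundation', 'preparation', 'sector'], ['blood', 'writing', 'guest'], ['apartment', 'difficulty', 'strategy']]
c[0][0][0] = 'difficulty'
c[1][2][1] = 'difficulty'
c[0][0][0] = 'difficulty'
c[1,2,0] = 'apartment'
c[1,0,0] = 'foundation'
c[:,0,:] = [['difficulty', 'replacement', 'association'], ['foundation', 'preparation', 'sector']]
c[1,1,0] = 'blood'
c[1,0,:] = ['foundation', 'preparation', 'sector']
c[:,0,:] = [['difficulty', 'replacement', 'association'], ['foundation', 'preparation', 'sector']]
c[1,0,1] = 'preparation'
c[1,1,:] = ['blood', 'writing', 'guest']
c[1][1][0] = 'blood'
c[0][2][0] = 'moment'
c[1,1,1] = 'writing'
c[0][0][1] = 'replacement'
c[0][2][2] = 'drawing'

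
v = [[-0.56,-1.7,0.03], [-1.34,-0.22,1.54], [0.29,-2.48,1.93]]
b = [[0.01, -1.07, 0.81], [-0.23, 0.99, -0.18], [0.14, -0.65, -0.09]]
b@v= [[1.66, -1.79, -0.08], [-1.25, 0.62, 1.17], [0.77, 0.13, -1.17]]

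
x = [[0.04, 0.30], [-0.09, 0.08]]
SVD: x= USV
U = [[0.97,0.24], [0.24,-0.97]]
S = [0.31, 0.1]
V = [[0.06, 1.0],[1.00, -0.06]]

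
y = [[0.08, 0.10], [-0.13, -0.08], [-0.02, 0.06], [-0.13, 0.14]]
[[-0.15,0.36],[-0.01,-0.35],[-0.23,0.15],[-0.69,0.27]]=y@[[2.00, 0.94], [-3.1, 2.8]]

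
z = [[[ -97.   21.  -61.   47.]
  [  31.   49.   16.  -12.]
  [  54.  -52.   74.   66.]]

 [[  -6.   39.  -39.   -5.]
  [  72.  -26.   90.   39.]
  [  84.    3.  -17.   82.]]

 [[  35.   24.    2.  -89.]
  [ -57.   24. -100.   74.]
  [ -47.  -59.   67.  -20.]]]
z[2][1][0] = -57.0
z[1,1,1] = -26.0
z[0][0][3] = 47.0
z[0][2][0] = 54.0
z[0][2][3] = 66.0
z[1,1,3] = 39.0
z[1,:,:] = [[-6.0, 39.0, -39.0, -5.0], [72.0, -26.0, 90.0, 39.0], [84.0, 3.0, -17.0, 82.0]]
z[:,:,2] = [[-61.0, 16.0, 74.0], [-39.0, 90.0, -17.0], [2.0, -100.0, 67.0]]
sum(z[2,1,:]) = -59.0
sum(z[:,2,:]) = 235.0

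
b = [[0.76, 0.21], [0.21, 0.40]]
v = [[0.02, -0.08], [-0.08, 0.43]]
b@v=[[-0.00,0.03], [-0.03,0.16]]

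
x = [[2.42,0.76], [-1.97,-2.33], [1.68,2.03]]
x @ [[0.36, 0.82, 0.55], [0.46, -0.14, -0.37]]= [[1.22, 1.88, 1.05],[-1.78, -1.29, -0.22],[1.54, 1.09, 0.17]]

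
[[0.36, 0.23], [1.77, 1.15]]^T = [[0.36,1.77], [0.23,1.15]]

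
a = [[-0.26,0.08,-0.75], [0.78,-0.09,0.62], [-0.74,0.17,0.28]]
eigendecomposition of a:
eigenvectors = [[0.52, -0.57, 0.22], [-0.75, 0.07, 0.97], [0.41, 0.82, -0.00]]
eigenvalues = [-0.97, 0.81, 0.09]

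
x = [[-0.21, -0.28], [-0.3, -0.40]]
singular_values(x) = [0.61, 0.0]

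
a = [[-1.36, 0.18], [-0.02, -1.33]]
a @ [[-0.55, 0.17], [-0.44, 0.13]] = [[0.67, -0.21], [0.60, -0.18]]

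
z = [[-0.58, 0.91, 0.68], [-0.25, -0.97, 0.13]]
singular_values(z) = [1.43, 0.78]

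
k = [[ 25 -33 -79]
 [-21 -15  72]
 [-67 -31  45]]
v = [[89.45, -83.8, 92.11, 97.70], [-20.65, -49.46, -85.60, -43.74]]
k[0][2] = -79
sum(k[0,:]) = -87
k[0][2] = -79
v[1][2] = -85.6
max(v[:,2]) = 92.11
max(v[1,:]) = -20.65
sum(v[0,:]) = 195.46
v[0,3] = 97.7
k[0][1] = -33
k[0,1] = -33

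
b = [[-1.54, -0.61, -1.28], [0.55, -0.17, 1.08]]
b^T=[[-1.54, 0.55], [-0.61, -0.17], [-1.28, 1.08]]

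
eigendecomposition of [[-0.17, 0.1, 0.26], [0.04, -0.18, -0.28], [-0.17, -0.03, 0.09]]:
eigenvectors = [[-0.39+0.00j, (0.67+0j), 0.67-0.00j], [(0.74+0j), -0.58+0.28j, -0.58-0.28j], [-0.55+0.00j, 0.31+0.21j, (0.31-0.21j)]]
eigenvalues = [(0.01+0j), (-0.13+0.12j), (-0.13-0.12j)]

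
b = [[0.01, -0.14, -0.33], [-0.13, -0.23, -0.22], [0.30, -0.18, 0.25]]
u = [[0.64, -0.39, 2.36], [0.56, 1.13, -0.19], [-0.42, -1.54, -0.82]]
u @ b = [[0.77, -0.42, 0.46], [-0.2, -0.30, -0.48], [-0.05, 0.56, 0.27]]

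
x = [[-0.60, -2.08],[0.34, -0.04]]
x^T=[[-0.6, 0.34], [-2.08, -0.04]]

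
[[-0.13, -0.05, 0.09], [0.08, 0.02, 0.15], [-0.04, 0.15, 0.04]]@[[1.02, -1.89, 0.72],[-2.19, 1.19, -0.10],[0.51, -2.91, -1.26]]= [[0.02, -0.08, -0.2], [0.11, -0.56, -0.13], [-0.35, 0.14, -0.09]]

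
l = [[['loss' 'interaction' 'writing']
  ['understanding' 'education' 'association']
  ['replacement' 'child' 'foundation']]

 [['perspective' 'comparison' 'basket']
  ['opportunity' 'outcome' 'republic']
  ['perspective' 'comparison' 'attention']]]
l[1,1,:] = ['opportunity', 'outcome', 'republic']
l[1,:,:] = [['perspective', 'comparison', 'basket'], ['opportunity', 'outcome', 'republic'], ['perspective', 'comparison', 'attention']]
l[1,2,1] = 'comparison'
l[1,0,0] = 'perspective'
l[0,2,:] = ['replacement', 'child', 'foundation']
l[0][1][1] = 'education'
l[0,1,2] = 'association'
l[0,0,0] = 'loss'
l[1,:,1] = ['comparison', 'outcome', 'comparison']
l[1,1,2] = 'republic'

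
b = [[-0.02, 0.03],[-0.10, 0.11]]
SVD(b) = [[-0.23, -0.97], [-0.97, 0.23]] @ diag([0.15288105680537653, 0.005232826203042494]) @ [[0.67,  -0.75], [-0.75,  -0.67]]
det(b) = 0.00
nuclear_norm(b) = 0.16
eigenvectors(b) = [[-0.71, -0.29], [-0.71, -0.96]]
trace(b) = 0.09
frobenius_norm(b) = 0.15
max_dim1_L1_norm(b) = 0.21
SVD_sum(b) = [[-0.02, 0.03], [-0.10, 0.11]] + [[0.00, 0.0],[-0.0, -0.00]]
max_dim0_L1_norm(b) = 0.14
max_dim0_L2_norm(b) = 0.11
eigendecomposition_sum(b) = [[0.01, -0.0], [0.01, -0.0]] + [[-0.03, 0.03],  [-0.11, 0.11]]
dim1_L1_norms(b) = [0.05, 0.21]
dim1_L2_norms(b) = [0.04, 0.15]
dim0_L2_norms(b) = [0.1, 0.11]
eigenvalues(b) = [0.01, 0.08]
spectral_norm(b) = 0.15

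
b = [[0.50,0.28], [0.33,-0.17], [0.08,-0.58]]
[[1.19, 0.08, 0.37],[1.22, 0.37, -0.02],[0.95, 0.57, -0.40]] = b @ [[3.06, 0.66, 0.32],[-1.22, -0.89, 0.74]]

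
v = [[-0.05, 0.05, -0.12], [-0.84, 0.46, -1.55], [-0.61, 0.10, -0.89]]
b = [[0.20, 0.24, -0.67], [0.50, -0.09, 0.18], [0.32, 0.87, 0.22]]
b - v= [[0.25, 0.19, -0.55], [1.34, -0.55, 1.73], [0.93, 0.77, 1.11]]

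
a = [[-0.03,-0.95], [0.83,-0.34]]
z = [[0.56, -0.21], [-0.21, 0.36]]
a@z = [[0.18, -0.34], [0.54, -0.3]]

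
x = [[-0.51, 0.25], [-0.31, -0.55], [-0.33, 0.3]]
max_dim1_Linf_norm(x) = 0.55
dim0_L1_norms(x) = [1.15, 1.1]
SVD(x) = [[-0.76,  -0.25], [0.20,  -0.97], [-0.62,  -0.0]] @ diag([0.7185243488148324, 0.6354705029820198]) @ [[0.74, -0.67], [0.67, 0.74]]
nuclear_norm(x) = 1.35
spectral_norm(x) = 0.72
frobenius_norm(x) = 0.96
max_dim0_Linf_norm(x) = 0.55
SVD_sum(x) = [[-0.40, 0.37], [0.10, -0.10], [-0.33, 0.30]] + [[-0.11, -0.12], [-0.41, -0.45], [-0.0, -0.0]]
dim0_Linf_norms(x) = [0.51, 0.55]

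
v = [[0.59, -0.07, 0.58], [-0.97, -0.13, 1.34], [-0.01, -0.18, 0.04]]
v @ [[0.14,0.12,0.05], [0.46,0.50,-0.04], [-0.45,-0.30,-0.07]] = [[-0.21,-0.14,-0.01], [-0.80,-0.58,-0.14], [-0.10,-0.1,0.00]]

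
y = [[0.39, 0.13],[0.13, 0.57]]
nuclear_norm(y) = 0.96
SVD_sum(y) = [[0.14, 0.26], [0.26, 0.50]] + [[0.25,-0.13], [-0.13,0.07]]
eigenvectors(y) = [[-0.89, -0.46], [0.46, -0.89]]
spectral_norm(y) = 0.64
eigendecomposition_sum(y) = [[0.25, -0.13], [-0.13, 0.07]] + [[0.14, 0.26], [0.26, 0.5]]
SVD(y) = [[0.46, 0.89], [0.89, -0.46]] @ diag([0.6381138830084189, 0.32188611699158104]) @ [[0.46, 0.89], [0.89, -0.46]]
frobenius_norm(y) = 0.71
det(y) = 0.21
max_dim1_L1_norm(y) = 0.7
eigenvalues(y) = [0.32, 0.64]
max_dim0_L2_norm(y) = 0.58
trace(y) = 0.96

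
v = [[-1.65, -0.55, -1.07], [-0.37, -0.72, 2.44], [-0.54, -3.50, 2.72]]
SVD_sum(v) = [[0.02, 0.14, -0.14], [-0.27, -1.57, 1.65], [-0.52, -3.03, 3.17]] + [[-1.35, -0.94, -1.11], [0.53, 0.37, 0.44], [-0.33, -0.23, -0.28]] + [[-0.33, 0.25, 0.18],[-0.63, 0.48, 0.36],[0.31, -0.24, -0.18]]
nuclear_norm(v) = 8.24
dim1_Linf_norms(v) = [1.65, 2.44, 3.5]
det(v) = -11.66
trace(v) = 0.35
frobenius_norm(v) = 5.54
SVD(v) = [[0.04, 0.91, -0.42], [-0.46, -0.36, -0.81], [-0.89, 0.23, 0.40]] @ diag([4.979473383810487, 2.185391858314457, 1.071310993846246]) @ [[0.12, 0.69, -0.72], [-0.68, -0.47, -0.56], [0.72, -0.55, -0.41]]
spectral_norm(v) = 4.98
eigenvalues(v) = [(-1.81+0j), (1.08+2.29j), (1.08-2.29j)]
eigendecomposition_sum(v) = [[(-1.8+0j),-0.83-0.00j,(0.02-0j)], [(-0.05+0j),(-0.02-0j),0.00-0.00j], [-0.25+0.00j,(-0.12-0j),-0j]] + [[(0.07-0.02j), 0.14-0.71j, (-0.55+0.28j)], [(-0.16+0.04j), -0.35+1.55j, (1.22-0.58j)], [-0.14-0.13j, (-1.69+0.71j), 1.36+0.76j]] + [[(0.07+0.02j), 0.14+0.71j, -0.55-0.28j], [(-0.16-0.04j), -0.35-1.55j, (1.22+0.58j)], [(-0.14+0.13j), (-1.69-0.71j), (1.36-0.76j)]]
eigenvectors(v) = [[0.99+0.00j, (-0.16+0.24j), -0.16-0.24j], [0.03+0.00j, 0.36-0.51j, 0.36+0.51j], [(0.14+0j), (0.72+0j), 0.72-0.00j]]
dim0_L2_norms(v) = [1.78, 3.62, 3.81]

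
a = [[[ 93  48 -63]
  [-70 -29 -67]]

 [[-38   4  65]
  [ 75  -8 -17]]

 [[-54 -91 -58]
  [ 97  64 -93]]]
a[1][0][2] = 65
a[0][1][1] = -29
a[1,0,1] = 4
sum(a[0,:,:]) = -88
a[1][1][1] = -8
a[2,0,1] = -91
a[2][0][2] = -58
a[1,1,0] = 75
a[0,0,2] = -63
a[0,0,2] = -63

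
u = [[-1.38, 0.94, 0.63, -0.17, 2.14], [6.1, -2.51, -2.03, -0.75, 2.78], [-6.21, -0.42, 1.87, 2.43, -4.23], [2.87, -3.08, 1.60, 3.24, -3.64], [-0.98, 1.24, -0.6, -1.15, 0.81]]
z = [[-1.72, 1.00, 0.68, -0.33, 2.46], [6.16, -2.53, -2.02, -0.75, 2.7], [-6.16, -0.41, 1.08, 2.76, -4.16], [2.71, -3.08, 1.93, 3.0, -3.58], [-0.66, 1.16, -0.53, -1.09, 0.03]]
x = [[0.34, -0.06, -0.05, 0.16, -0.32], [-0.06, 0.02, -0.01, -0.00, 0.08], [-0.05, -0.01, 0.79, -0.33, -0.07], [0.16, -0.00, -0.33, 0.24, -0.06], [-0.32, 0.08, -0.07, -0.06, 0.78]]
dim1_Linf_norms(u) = [2.14, 6.1, 6.21, 3.64, 1.24]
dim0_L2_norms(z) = [9.31, 4.29, 3.12, 4.3, 6.59]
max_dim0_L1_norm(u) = 17.54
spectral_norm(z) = 10.64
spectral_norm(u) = 10.75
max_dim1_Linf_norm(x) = 0.79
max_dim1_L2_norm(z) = 8.01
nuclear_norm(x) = 2.17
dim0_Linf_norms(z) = [6.16, 3.08, 2.02, 3.0, 4.16]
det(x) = -0.00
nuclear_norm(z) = 22.12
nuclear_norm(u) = 21.61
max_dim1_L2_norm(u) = 8.13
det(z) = 21.59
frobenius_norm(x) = 1.39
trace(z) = -0.14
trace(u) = 2.03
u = x + z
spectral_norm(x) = 0.99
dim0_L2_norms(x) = [0.5, 0.1, 0.86, 0.44, 0.85]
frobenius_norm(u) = 13.36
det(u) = -8.87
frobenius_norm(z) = 13.29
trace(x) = 2.17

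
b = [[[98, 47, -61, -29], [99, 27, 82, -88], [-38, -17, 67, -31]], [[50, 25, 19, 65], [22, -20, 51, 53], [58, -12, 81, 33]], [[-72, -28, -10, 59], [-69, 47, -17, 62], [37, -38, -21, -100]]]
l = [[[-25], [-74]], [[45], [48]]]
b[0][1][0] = 99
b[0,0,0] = 98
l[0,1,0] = -74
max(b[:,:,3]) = 65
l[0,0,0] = -25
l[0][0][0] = -25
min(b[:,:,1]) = -38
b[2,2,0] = 37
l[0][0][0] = -25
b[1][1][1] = -20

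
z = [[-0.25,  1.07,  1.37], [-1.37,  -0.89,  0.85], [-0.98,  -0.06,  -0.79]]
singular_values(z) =[1.95, 1.84, 0.92]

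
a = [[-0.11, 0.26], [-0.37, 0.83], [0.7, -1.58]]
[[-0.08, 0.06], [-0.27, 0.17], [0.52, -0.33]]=a @ [[0.24,0.29], [-0.22,0.34]]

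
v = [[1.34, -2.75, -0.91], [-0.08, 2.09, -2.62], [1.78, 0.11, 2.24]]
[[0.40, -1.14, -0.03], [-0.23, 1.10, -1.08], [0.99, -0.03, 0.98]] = v @[[0.43, 0.03, 0.10], [0.03, 0.45, -0.06], [0.10, -0.06, 0.36]]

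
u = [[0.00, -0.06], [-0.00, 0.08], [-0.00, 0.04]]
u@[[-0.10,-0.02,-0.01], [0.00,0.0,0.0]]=[[0.0, 0.00, 0.00], [0.0, 0.00, 0.0], [0.0, 0.00, 0.00]]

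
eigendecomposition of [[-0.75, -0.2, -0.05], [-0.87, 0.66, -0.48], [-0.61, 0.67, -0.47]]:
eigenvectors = [[0.79,0.15,-0.18], [0.53,-0.73,0.39], [0.29,-0.67,0.91]]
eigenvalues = [-0.9, 0.41, -0.06]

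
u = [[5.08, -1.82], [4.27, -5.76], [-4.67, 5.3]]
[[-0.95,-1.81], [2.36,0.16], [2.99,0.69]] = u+[[-6.03,  0.01], [-1.91,  5.92], [7.66,  -4.61]]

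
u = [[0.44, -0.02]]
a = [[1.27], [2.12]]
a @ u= [[0.56,-0.03], [0.93,-0.04]]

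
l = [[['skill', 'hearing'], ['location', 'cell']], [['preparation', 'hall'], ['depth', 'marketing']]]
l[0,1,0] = 'location'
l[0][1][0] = 'location'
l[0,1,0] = 'location'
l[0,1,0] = 'location'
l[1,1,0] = 'depth'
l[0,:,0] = ['skill', 'location']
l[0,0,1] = 'hearing'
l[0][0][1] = 'hearing'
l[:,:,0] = [['skill', 'location'], ['preparation', 'depth']]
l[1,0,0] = 'preparation'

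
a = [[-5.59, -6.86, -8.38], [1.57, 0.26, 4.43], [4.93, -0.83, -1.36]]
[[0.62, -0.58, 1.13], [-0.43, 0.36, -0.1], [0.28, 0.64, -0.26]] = a @ [[0.03, 0.13, -0.07], [0.02, -0.07, -0.12], [-0.11, 0.04, 0.01]]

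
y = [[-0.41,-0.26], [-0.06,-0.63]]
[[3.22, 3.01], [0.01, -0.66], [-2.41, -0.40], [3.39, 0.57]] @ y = [[-1.5, -2.73],[0.04, 0.41],[1.01, 0.88],[-1.42, -1.24]]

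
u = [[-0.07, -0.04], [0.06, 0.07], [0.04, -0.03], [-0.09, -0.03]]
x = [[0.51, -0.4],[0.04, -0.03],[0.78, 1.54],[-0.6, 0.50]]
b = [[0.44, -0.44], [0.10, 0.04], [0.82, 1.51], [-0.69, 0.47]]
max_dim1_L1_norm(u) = 0.13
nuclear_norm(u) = 0.21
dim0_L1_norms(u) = [0.26, 0.17]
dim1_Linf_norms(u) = [0.07, 0.07, 0.04, 0.09]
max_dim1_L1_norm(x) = 2.32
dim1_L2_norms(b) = [0.62, 0.11, 1.72, 0.83]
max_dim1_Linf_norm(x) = 1.54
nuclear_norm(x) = 2.73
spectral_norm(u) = 0.15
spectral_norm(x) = 1.75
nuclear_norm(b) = 2.75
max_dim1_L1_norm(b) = 2.33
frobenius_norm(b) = 2.01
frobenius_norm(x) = 2.00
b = x + u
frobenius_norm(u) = 0.16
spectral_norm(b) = 1.74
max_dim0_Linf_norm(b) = 1.51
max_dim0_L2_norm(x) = 1.67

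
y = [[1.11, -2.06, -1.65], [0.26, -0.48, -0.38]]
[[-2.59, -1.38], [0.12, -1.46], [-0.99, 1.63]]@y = [[-3.23, 6.0, 4.8], [-0.25, 0.45, 0.36], [-0.68, 1.26, 1.01]]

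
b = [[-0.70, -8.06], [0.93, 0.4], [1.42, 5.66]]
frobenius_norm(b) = 10.03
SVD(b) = [[-0.81, -0.42], [0.05, -0.75], [0.58, -0.51]] @ diag([9.960878136026777, 1.1451666949504313]) @ [[0.15, 0.99],  [-0.99, 0.15]]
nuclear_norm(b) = 11.11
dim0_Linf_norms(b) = [1.42, 8.06]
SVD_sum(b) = [[-1.17, -7.99], [0.08, 0.53], [0.84, 5.74]] + [[0.47, -0.07], [0.85, -0.13], [0.58, -0.08]]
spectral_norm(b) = 9.96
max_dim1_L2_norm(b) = 8.09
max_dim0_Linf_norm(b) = 8.06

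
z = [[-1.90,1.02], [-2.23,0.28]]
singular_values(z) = [3.06, 0.57]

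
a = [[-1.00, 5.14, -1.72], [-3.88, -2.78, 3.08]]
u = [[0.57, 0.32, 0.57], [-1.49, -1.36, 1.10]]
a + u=[[-0.43, 5.46, -1.15],[-5.37, -4.14, 4.18]]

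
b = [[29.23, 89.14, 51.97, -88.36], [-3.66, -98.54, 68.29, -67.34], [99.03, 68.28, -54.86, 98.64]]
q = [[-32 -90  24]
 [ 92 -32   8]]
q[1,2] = 8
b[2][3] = 98.64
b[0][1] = 89.14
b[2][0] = 99.03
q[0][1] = -90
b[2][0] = 99.03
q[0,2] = 24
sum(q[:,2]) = 32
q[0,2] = 24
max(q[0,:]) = 24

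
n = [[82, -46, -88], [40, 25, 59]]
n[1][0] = 40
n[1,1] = 25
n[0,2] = -88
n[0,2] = -88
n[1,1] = 25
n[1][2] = 59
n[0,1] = -46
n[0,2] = -88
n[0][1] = -46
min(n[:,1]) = -46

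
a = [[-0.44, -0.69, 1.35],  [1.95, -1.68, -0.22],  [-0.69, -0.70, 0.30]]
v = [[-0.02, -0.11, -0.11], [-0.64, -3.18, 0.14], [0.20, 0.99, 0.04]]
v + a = [[-0.46, -0.80, 1.24],[1.31, -4.86, -0.08],[-0.49, 0.29, 0.34]]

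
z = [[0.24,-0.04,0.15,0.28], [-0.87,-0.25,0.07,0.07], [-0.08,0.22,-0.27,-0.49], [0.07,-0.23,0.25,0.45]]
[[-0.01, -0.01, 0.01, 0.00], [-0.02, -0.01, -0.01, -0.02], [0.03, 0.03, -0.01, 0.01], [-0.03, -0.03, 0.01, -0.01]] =z @ [[0.0,-0.01,0.03,0.02], [0.09,0.07,-0.07,0.02], [0.02,0.01,0.01,0.05], [-0.03,-0.04,-0.02,-0.04]]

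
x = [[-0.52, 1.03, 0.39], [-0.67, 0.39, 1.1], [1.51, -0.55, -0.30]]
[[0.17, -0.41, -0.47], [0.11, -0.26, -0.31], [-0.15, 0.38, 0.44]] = x@[[-0.05, 0.13, 0.15], [0.13, -0.31, -0.36], [0.02, -0.05, -0.06]]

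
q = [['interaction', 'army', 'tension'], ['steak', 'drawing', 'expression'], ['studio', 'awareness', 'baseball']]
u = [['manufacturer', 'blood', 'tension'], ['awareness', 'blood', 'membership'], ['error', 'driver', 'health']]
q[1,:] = ['steak', 'drawing', 'expression']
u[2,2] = 'health'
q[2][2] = 'baseball'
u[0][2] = 'tension'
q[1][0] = 'steak'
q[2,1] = 'awareness'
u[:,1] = ['blood', 'blood', 'driver']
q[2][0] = 'studio'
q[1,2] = 'expression'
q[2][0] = 'studio'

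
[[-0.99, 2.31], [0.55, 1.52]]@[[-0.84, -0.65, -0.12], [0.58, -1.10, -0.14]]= [[2.17, -1.90, -0.2], [0.42, -2.03, -0.28]]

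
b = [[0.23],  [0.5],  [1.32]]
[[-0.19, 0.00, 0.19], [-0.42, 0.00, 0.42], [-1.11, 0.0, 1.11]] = b @[[-0.84,-0.0,0.84]]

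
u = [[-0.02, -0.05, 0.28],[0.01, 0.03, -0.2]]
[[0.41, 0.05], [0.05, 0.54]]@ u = [[-0.01, -0.02, 0.1],[0.00, 0.01, -0.09]]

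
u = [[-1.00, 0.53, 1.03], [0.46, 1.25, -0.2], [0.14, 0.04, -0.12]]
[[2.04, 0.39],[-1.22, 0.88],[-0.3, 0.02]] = u @ [[-0.60, -0.63], [-0.49, 0.83], [1.65, -0.66]]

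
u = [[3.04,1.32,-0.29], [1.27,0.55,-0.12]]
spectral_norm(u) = 3.61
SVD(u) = [[-0.92,-0.39], [-0.39,0.92]] @ diag([3.605259695913214, 0.0015890323355775256]) @ [[-0.91, -0.4, 0.09], [0.36, -0.69, 0.63]]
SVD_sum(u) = [[3.04, 1.32, -0.29], [1.27, 0.55, -0.12]] + [[-0.0, 0.00, -0.0], [0.0, -0.00, 0.0]]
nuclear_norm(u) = 3.61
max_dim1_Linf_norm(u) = 3.04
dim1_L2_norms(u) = [3.33, 1.39]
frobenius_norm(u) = 3.61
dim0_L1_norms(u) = [4.31, 1.87, 0.41]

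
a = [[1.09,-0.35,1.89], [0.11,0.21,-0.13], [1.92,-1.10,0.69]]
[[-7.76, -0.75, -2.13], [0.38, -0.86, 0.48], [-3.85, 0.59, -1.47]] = a@[[-0.74, -1.57, 0.43], [-0.11, -3.35, 1.38], [-3.7, -0.11, -1.12]]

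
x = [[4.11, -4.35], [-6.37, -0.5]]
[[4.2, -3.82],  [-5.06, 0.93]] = x @ [[0.81,-0.20], [-0.20,0.69]]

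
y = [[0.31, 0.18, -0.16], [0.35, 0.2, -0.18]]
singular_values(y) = [0.59, 0.0]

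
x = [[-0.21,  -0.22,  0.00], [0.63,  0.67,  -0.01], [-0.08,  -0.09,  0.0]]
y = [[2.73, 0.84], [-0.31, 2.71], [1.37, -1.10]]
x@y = [[-0.51, -0.77], [1.5, 2.36], [-0.19, -0.31]]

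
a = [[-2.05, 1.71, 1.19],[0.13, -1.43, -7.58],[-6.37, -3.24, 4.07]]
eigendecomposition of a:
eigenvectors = [[(0.03+0j), (0.31+0.42j), (0.31-0.42j)], [0.66+0.00j, (-0.78+0j), -0.78-0.00j], [-0.75+0.00j, (-0.19+0.29j), -0.19-0.29j]]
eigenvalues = [(7.15+0j), (-3.28+2.79j), (-3.28-2.79j)]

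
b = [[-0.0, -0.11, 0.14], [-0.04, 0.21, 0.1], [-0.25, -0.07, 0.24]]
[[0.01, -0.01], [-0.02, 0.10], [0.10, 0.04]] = b @ [[-0.40, -0.04], [-0.17, 0.34], [-0.05, 0.23]]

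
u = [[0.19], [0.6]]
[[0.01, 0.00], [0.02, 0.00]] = u @ [[0.04, -0.0]]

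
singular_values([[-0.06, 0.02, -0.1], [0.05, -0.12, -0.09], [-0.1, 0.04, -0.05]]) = [0.17, 0.16, 0.02]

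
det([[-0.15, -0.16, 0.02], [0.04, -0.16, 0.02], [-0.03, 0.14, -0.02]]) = -0.000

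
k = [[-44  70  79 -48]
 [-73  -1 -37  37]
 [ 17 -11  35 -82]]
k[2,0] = 17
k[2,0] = 17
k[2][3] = -82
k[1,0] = -73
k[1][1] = -1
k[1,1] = -1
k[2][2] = 35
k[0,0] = -44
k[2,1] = -11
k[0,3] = -48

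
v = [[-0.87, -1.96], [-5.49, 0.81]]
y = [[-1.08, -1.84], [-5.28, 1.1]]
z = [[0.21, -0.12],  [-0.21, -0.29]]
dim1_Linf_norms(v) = [1.96, 5.49]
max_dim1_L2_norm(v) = 5.55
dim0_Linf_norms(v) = [5.49, 1.96]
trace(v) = -0.06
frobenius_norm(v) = 5.95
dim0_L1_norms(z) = [0.42, 0.41]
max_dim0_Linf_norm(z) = 0.29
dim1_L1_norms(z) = [0.33, 0.5]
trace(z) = -0.08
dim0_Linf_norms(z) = [0.21, 0.29]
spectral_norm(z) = 0.36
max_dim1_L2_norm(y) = 5.39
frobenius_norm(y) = 5.80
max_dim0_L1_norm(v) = 6.36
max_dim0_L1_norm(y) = 6.36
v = z + y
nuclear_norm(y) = 7.45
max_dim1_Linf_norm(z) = 0.29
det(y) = -10.90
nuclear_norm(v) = 7.64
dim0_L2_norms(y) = [5.39, 2.14]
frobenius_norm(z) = 0.43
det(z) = -0.09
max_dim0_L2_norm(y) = 5.39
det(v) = -11.47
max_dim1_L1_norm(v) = 6.3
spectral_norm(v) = 5.58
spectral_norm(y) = 5.44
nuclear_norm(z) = 0.60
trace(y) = 0.02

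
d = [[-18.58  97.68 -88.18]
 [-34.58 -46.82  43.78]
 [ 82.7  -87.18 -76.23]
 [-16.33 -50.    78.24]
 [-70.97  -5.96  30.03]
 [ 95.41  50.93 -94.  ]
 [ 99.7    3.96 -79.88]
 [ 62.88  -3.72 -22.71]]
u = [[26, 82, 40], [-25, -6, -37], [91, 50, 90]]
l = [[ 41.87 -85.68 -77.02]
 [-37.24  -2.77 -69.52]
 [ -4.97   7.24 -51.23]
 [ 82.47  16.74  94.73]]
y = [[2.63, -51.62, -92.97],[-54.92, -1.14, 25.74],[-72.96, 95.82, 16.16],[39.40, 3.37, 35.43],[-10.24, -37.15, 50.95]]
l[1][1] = -2.77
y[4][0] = -10.24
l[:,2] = [-77.02, -69.52, -51.23, 94.73]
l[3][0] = 82.47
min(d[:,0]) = -70.97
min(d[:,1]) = -87.18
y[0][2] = -92.97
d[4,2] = 30.03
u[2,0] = 91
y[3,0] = 39.4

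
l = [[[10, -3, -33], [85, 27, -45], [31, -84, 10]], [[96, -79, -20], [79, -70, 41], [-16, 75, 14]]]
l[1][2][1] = 75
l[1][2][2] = 14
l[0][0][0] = 10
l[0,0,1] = -3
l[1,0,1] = -79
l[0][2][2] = 10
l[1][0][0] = 96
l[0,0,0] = 10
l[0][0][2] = -33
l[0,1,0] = 85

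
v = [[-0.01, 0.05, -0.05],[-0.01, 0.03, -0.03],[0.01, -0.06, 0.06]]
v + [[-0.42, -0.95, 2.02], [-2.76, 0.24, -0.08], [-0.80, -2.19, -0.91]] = [[-0.43, -0.9, 1.97],[-2.77, 0.27, -0.11],[-0.79, -2.25, -0.85]]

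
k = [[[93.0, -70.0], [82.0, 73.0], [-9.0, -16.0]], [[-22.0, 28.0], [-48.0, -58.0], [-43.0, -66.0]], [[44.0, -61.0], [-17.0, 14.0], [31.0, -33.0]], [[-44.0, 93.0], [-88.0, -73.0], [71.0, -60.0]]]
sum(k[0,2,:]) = -25.0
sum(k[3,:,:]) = -101.0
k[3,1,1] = -73.0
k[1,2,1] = -66.0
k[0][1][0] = 82.0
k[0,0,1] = -70.0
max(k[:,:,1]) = 93.0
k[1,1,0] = -48.0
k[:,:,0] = [[93.0, 82.0, -9.0], [-22.0, -48.0, -43.0], [44.0, -17.0, 31.0], [-44.0, -88.0, 71.0]]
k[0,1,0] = 82.0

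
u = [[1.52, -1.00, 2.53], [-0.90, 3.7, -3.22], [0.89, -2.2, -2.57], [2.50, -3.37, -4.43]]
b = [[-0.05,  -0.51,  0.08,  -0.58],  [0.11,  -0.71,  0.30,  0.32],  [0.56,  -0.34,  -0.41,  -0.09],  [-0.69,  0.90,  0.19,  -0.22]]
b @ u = [[-1.0, -0.06, 3.88], [1.87, -4.48, 0.38], [0.57, -0.61, 3.96], [-2.24, 4.34, -4.16]]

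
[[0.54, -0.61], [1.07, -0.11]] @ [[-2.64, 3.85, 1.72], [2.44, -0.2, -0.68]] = [[-2.91, 2.20, 1.34], [-3.09, 4.14, 1.92]]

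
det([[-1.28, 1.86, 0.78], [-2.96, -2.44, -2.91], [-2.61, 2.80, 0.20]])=-6.009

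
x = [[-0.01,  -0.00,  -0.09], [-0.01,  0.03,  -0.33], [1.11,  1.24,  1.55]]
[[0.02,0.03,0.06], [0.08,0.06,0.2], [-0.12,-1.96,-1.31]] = x @ [[-0.29, -0.27, -0.79],[0.41, -1.00, 0.34],[-0.2, -0.27, -0.55]]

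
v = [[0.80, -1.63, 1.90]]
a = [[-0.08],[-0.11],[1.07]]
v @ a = [[2.15]]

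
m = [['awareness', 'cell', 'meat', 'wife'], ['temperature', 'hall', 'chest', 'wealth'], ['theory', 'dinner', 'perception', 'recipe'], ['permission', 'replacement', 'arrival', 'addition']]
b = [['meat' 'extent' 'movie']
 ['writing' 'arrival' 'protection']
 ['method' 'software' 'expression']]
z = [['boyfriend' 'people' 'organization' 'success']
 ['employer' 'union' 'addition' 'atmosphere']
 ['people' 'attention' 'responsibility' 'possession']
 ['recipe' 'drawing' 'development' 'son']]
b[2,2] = 'expression'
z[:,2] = ['organization', 'addition', 'responsibility', 'development']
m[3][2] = 'arrival'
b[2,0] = 'method'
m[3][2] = 'arrival'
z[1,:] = ['employer', 'union', 'addition', 'atmosphere']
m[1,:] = ['temperature', 'hall', 'chest', 'wealth']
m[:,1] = ['cell', 'hall', 'dinner', 'replacement']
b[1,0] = 'writing'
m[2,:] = ['theory', 'dinner', 'perception', 'recipe']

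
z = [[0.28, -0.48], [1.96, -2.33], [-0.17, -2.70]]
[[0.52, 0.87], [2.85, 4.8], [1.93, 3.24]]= z @ [[0.56, 0.95], [-0.75, -1.26]]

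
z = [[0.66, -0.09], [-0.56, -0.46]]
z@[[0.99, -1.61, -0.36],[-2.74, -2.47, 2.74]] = [[0.9, -0.84, -0.48], [0.71, 2.04, -1.06]]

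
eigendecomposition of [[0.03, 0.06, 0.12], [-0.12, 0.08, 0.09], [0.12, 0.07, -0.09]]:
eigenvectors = [[0.35+0.00j,(-0.67+0j),(-0.67-0j)],  [(0.45+0j),0.07-0.60j,(0.07+0.6j)],  [(-0.82+0j),-0.42-0.07j,(-0.42+0.07j)]]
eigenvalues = [(-0.18+0j), (0.1+0.07j), (0.1-0.07j)]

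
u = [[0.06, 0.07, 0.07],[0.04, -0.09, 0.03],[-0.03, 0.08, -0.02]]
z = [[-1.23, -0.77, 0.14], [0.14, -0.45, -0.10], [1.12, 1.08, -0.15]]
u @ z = [[0.01, -0.00, -0.01], [-0.03, 0.04, 0.01], [0.03, -0.03, -0.01]]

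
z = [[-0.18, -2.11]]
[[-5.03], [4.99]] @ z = [[0.91, 10.61], [-0.9, -10.53]]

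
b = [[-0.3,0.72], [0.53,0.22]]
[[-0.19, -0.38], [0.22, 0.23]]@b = [[-0.14,-0.22], [0.06,0.21]]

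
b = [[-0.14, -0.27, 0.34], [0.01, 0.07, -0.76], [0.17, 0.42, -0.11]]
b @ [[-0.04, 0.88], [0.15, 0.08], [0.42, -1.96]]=[[0.11, -0.81], [-0.31, 1.50], [0.01, 0.40]]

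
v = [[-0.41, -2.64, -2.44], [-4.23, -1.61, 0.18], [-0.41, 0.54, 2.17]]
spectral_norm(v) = 4.87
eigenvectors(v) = [[0.54, 0.68, 0.47],[0.84, -0.58, -0.72],[-0.04, -0.45, 0.51]]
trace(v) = 0.15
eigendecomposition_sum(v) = [[-1.84, -1.64, -0.64],[-2.85, -2.55, -1.00],[0.12, 0.11, 0.04]] + [[1.18, -0.86, -2.33], [-1.01, 0.74, 1.99], [-0.79, 0.58, 1.56]] + [[0.24, -0.13, 0.53], [-0.37, 0.2, -0.82], [0.26, -0.14, 0.57]]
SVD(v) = [[-0.52, 0.67, 0.53], [-0.85, -0.49, -0.2], [0.13, -0.55, 0.83]] @ diag([4.871286395079869, 3.788563754566297, 0.8334587780426158]) @ [[0.77,  0.57,  0.28], [0.54,  -0.34,  -0.77], [0.35,  -0.75,  0.57]]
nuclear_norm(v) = 9.49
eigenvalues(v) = [-4.34, 3.48, 1.02]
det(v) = -15.38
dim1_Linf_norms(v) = [2.64, 4.23, 2.17]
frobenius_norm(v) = 6.23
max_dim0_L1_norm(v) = 5.05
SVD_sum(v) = [[-1.94,-1.45,-0.72], [-3.16,-2.37,-1.17], [0.47,0.35,0.17]] + [[1.38, -0.86, -1.97], [-1.01, 0.63, 1.45], [-1.12, 0.70, 1.6]] + [[0.15, -0.33, 0.25],[-0.06, 0.12, -0.09],[0.24, -0.51, 0.39]]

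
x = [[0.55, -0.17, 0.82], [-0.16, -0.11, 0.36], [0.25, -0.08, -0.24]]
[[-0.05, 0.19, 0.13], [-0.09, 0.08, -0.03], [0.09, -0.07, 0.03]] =x@[[0.16, -0.00, 0.2], [-0.04, 0.11, 0.1], [-0.18, 0.26, 0.04]]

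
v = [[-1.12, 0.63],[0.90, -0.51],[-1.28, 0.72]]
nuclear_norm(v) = 2.21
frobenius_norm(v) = 2.21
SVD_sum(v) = [[-1.12,0.63],  [0.90,-0.51],  [-1.28,0.72]] + [[-0.0, -0.0], [-0.0, -0.00], [-0.00, -0.00]]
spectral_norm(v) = 2.21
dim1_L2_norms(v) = [1.29, 1.03, 1.47]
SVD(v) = [[-0.58, -0.31],[0.47, -0.88],[-0.66, -0.35]] @ diag([2.208662867176487, 0.002887759640652873]) @ [[0.87,-0.49], [0.49,0.87]]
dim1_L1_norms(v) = [1.75, 1.41, 2.0]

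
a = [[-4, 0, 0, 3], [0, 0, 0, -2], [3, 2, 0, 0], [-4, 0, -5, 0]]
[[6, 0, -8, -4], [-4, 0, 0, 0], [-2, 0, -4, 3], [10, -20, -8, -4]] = a@[[0, 0, 2, 1], [-1, 0, -5, 0], [-2, 4, 0, 0], [2, 0, 0, 0]]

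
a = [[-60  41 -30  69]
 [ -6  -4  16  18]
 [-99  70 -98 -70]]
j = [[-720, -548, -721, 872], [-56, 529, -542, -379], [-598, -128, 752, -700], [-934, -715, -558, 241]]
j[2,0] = -598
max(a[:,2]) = 16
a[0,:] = [-60, 41, -30, 69]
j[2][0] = -598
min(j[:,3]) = -700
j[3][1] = -715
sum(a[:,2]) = -112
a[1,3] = 18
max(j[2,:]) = 752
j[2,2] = 752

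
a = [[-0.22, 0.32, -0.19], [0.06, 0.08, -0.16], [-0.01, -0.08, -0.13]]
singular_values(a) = [0.45, 0.19, 0.1]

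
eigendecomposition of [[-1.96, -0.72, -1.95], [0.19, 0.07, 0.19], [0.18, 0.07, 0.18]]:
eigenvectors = [[0.99, 0.73, -0.57], [-0.1, -0.29, -0.4], [-0.09, -0.62, 0.72]]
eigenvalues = [-1.71, 0.0, -0.0]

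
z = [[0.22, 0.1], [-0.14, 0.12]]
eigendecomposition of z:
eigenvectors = [[(-0.27-0.59j), -0.27+0.59j], [(0.76+0j), (0.76-0j)]]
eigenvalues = [(0.17+0.11j), (0.17-0.11j)]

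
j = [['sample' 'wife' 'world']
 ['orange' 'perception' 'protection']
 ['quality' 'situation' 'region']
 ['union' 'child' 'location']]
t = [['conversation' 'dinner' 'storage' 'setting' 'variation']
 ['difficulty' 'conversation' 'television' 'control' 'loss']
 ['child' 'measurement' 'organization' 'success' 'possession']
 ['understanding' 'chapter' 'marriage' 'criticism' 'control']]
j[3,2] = 'location'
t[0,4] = 'variation'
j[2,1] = 'situation'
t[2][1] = 'measurement'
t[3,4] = 'control'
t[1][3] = 'control'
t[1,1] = 'conversation'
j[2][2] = 'region'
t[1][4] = 'loss'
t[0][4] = 'variation'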